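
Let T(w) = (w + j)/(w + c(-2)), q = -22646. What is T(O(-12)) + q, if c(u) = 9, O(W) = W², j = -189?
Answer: -384987/17 ≈ -22646.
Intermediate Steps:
T(w) = (-189 + w)/(9 + w) (T(w) = (w - 189)/(w + 9) = (-189 + w)/(9 + w))
T(O(-12)) + q = (-189 + (-12)²)/(9 + (-12)²) - 22646 = (-189 + 144)/(9 + 144) - 22646 = -45/153 - 22646 = (1/153)*(-45) - 22646 = -5/17 - 22646 = -384987/17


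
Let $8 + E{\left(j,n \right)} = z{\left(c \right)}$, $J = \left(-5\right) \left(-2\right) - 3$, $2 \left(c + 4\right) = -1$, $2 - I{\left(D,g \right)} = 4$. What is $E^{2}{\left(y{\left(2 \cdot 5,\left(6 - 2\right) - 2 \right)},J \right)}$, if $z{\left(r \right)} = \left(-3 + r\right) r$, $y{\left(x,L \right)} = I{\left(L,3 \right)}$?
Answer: $\frac{10609}{16} \approx 663.06$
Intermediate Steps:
$I{\left(D,g \right)} = -2$ ($I{\left(D,g \right)} = 2 - 4 = -2$)
$y{\left(x,L \right)} = -2$
$c = - \frac{9}{2}$ ($c = -4 + \frac{1}{2} \left(-1\right) = -4 - \frac{1}{2} = - \frac{9}{2} \approx -4.5$)
$J = 7$ ($J = 10 - 3 = 7$)
$z{\left(r \right)} = r \left(-3 + r\right)$
$E{\left(j,n \right)} = \frac{103}{4}$ ($E{\left(j,n \right)} = -8 - \frac{9 \left(-3 - \frac{9}{2}\right)}{2} = -8 - - \frac{135}{4} = -8 + \frac{135}{4} = \frac{103}{4}$)
$E^{2}{\left(y{\left(2 \cdot 5,\left(6 - 2\right) - 2 \right)},J \right)} = \left(\frac{103}{4}\right)^{2} = \frac{10609}{16}$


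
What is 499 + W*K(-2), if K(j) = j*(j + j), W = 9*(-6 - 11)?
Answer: -725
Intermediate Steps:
W = -153 (W = 9*(-17) = -153)
K(j) = 2*j² (K(j) = j*(2*j) = 2*j²)
499 + W*K(-2) = 499 - 306*(-2)² = 499 - 306*4 = 499 - 153*8 = 499 - 1224 = -725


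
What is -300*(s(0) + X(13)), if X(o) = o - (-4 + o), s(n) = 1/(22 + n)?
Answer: -13350/11 ≈ -1213.6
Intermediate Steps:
X(o) = 4 (X(o) = o + (4 - o) = 4)
-300*(s(0) + X(13)) = -300*(1/(22 + 0) + 4) = -300*(1/22 + 4) = -300*89/22 = -13350/11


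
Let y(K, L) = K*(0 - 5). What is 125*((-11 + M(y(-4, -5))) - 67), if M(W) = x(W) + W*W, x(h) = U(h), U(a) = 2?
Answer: 40500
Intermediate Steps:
y(K, L) = -5*K (y(K, L) = K*(-5) = -5*K)
x(h) = 2
M(W) = 2 + W² (M(W) = 2 + W*W = 2 + W²)
125*((-11 + M(y(-4, -5))) - 67) = 125*((-11 + (2 + (-5*(-4))²)) - 67) = 125*((-11 + (2 + 20²)) - 67) = 125*((-11 + (2 + 400)) - 67) = 125*((-11 + 402) - 67) = 125*(391 - 67) = 125*324 = 40500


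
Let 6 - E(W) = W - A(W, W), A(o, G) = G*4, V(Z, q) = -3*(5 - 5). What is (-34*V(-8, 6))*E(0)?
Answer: 0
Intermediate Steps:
V(Z, q) = 0 (V(Z, q) = -3*0 = 0)
A(o, G) = 4*G
E(W) = 6 + 3*W (E(W) = 6 - (W - 4*W) = 6 - (-3)*W = 6 + 3*W)
(-34*V(-8, 6))*E(0) = (-34*0)*(6 + 3*0) = 0*(6 + 0) = 0*6 = 0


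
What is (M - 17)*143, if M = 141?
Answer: 17732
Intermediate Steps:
(M - 17)*143 = (141 - 17)*143 = 124*143 = 17732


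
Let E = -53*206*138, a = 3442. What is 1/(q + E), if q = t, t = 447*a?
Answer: 1/31890 ≈ 3.1358e-5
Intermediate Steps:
t = 1538574 (t = 447*3442 = 1538574)
E = -1506684 (E = -10918*138 = -1506684)
q = 1538574
1/(q + E) = 1/(1538574 - 1506684) = 1/31890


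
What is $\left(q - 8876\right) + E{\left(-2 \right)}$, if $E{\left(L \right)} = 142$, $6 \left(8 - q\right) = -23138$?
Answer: $- \frac{14609}{3} \approx -4869.7$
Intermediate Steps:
$q = \frac{11593}{3}$ ($q = 8 - - \frac{11569}{3} = 8 + \frac{11569}{3} = \frac{11593}{3} \approx 3864.3$)
$\left(q - 8876\right) + E{\left(-2 \right)} = \left(\frac{11593}{3} - 8876\right) + 142 = - \frac{15035}{3} + 142 = - \frac{14609}{3}$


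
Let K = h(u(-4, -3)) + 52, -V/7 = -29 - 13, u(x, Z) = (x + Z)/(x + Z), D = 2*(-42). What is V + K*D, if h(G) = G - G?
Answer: -4074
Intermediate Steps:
D = -84
u(x, Z) = 1 (u(x, Z) = (Z + x)/(Z + x) = 1)
h(G) = 0
V = 294 (V = -7*(-29 - 13) = -7*(-42) = 294)
K = 52 (K = 0 + 52 = 52)
V + K*D = 294 + 52*(-84) = 294 - 4368 = -4074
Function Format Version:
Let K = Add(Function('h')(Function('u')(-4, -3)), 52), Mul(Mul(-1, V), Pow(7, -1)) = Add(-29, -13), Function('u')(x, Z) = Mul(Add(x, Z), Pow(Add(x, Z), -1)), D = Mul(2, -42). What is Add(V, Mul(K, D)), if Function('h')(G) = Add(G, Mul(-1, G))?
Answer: -4074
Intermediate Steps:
D = -84
Function('u')(x, Z) = 1 (Function('u')(x, Z) = Mul(Add(Z, x), Pow(Add(Z, x), -1)) = 1)
Function('h')(G) = 0
V = 294 (V = Mul(-7, Add(-29, -13)) = Mul(-7, -42) = 294)
K = 52 (K = Add(0, 52) = 52)
Add(V, Mul(K, D)) = Add(294, Mul(52, -84)) = Add(294, -4368) = -4074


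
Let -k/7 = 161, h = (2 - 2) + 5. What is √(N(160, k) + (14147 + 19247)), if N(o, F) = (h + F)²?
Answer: √1292278 ≈ 1136.8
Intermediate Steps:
h = 5 (h = 0 + 5 = 5)
k = -1127 (k = -7*161 = -1127)
N(o, F) = (5 + F)²
√(N(160, k) + (14147 + 19247)) = √((5 - 1127)² + (14147 + 19247)) = √((-1122)² + 33394) = √(1258884 + 33394) = √1292278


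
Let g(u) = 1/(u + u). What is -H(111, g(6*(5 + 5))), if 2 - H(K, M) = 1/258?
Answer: -515/258 ≈ -1.9961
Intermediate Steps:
g(u) = 1/(2*u)
H(K, M) = 515/258 (H(K, M) = 2 - 1/258 = 515/258)
-H(111, g(6*(5 + 5))) = -1*515/258 = -515/258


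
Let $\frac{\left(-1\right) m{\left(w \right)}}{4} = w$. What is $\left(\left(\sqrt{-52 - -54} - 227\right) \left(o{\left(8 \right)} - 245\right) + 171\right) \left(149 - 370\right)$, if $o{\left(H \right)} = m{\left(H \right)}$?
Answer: $-13934050 + 61217 \sqrt{2} \approx -1.3847 \cdot 10^{7}$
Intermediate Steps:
$m{\left(w \right)} = - 4 w$
$o{\left(H \right)} = - 4 H$
$\left(\left(\sqrt{-52 - -54} - 227\right) \left(o{\left(8 \right)} - 245\right) + 171\right) \left(149 - 370\right) = \left(\left(\sqrt{-52 - -54} - 227\right) \left(\left(-4\right) 8 - 245\right) + 171\right) \left(149 - 370\right) = \left(\left(\sqrt{-52 + \left(52 + 2\right)} - 227\right) \left(-32 - 245\right) + 171\right) \left(-221\right) = \left(\left(\sqrt{-52 + 54} - 227\right) \left(-277\right) + 171\right) \left(-221\right) = \left(\left(\sqrt{2} - 227\right) \left(-277\right) + 171\right) \left(-221\right) = \left(\left(-227 + \sqrt{2}\right) \left(-277\right) + 171\right) \left(-221\right) = \left(\left(62879 - 277 \sqrt{2}\right) + 171\right) \left(-221\right) = \left(63050 - 277 \sqrt{2}\right) \left(-221\right) = -13934050 + 61217 \sqrt{2}$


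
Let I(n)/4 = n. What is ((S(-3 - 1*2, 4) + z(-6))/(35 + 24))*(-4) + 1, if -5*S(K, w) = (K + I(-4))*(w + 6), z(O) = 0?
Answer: -109/59 ≈ -1.8475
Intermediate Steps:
I(n) = 4*n
S(K, w) = -(-16 + K)*(6 + w)/5 (S(K, w) = -(K + 4*(-4))*(w + 6)/5 = -(K - 16)*(6 + w)/5 = -(-16 + K)*(6 + w)/5)
((S(-3 - 1*2, 4) + z(-6))/(35 + 24))*(-4) + 1 = (((96/5 - 6*(-3 - 1*2)/5 + (16/5)*4 - ⅕*(-3 - 1*2)*4) + 0)/(35 + 24))*(-4) + 1 = (((96/5 - 6*(-3 - 2)/5 + 64/5 - ⅕*(-3 - 2)*4) + 0)/59)*(-4) + 1 = (((96/5 - 6/5*(-5) + 64/5 - ⅕*(-5)*4) + 0)*(1/59))*(-4) + 1 = (((96/5 + 6 + 64/5 + 4) + 0)*(1/59))*(-4) + 1 = ((42 + 0)*(1/59))*(-4) + 1 = (42*(1/59))*(-4) + 1 = (42/59)*(-4) + 1 = -168/59 + 1 = -109/59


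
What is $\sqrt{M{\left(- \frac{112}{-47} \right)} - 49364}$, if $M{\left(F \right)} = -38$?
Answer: $i \sqrt{49402} \approx 222.27 i$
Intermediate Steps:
$\sqrt{M{\left(- \frac{112}{-47} \right)} - 49364} = \sqrt{-38 - 49364} = \sqrt{-49402} = i \sqrt{49402}$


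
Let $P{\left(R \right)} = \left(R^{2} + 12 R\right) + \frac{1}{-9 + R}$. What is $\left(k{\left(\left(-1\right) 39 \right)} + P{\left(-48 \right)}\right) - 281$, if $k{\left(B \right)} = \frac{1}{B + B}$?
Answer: $\frac{714803}{494} \approx 1447.0$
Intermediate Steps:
$P{\left(R \right)} = R^{2} + \frac{1}{-9 + R} + 12 R$
$k{\left(B \right)} = \frac{1}{2 B}$
$\left(k{\left(\left(-1\right) 39 \right)} + P{\left(-48 \right)}\right) - 281 = \left(\frac{1}{2 \left(\left(-1\right) 39\right)} + \frac{1 + \left(-48\right)^{3} - -5184 + 3 \left(-48\right)^{2}}{-9 - 48}\right) - 281 = \left(\frac{1}{2 \left(-39\right)} + \frac{1 - 110592 + 5184 + 3 \cdot 2304}{-57}\right) - 281 = \left(\frac{1}{2} \left(- \frac{1}{39}\right) - \frac{1 - 110592 + 5184 + 6912}{57}\right) - 281 = \left(- \frac{1}{78} - - \frac{98495}{57}\right) - 281 = \left(- \frac{1}{78} + \frac{98495}{57}\right) - 281 = \frac{853617}{494} - 281 = \frac{714803}{494}$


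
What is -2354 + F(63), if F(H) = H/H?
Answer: -2353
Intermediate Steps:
F(H) = 1
-2354 + F(63) = -2354 + 1 = -2353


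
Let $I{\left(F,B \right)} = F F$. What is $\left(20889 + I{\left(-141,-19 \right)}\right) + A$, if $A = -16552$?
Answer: $24218$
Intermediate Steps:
$I{\left(F,B \right)} = F^{2}$
$\left(20889 + I{\left(-141,-19 \right)}\right) + A = \left(20889 + \left(-141\right)^{2}\right) - 16552 = \left(20889 + 19881\right) - 16552 = 40770 - 16552 = 24218$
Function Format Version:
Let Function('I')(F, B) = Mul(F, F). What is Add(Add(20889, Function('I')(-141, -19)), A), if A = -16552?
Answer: 24218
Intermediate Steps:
Function('I')(F, B) = Pow(F, 2)
Add(Add(20889, Function('I')(-141, -19)), A) = Add(Add(20889, Pow(-141, 2)), -16552) = Add(Add(20889, 19881), -16552) = Add(40770, -16552) = 24218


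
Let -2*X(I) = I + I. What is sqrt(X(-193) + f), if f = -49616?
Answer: I*sqrt(49423) ≈ 222.31*I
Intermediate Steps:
X(I) = -I (X(I) = -(I + I)/2 = -I)
sqrt(X(-193) + f) = sqrt(-1*(-193) - 49616) = sqrt(193 - 49616) = sqrt(-49423) = I*sqrt(49423)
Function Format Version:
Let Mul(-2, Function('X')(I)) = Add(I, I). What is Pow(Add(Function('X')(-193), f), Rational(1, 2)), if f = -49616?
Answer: Mul(I, Pow(49423, Rational(1, 2))) ≈ Mul(222.31, I)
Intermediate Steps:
Function('X')(I) = Mul(-1, I) (Function('X')(I) = Mul(Rational(-1, 2), Add(I, I)) = Mul(Rational(-1, 2), Mul(2, I)) = Mul(-1, I))
Pow(Add(Function('X')(-193), f), Rational(1, 2)) = Pow(Add(Mul(-1, -193), -49616), Rational(1, 2)) = Pow(Add(193, -49616), Rational(1, 2)) = Pow(-49423, Rational(1, 2)) = Mul(I, Pow(49423, Rational(1, 2)))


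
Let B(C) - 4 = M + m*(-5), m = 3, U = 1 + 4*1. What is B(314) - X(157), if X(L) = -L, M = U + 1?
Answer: 152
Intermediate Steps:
U = 5 (U = 1 + 4 = 5)
M = 6 (M = 5 + 1 = 6)
B(C) = -5 (B(C) = 4 + (6 + 3*(-5)) = 4 + (6 - 15) = 4 - 9 = -5)
B(314) - X(157) = -5 - (-1)*157 = -5 - 1*(-157) = -5 + 157 = 152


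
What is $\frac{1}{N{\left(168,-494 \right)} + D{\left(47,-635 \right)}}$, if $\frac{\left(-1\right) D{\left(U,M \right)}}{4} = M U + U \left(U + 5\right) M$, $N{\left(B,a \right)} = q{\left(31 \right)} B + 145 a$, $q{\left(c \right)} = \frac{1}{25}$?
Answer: $\frac{25}{156387918} \approx 1.5986 \cdot 10^{-7}$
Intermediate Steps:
$q{\left(c \right)} = \frac{1}{25}$
$N{\left(B,a \right)} = 145 a + \frac{B}{25}$ ($N{\left(B,a \right)} = \frac{B}{25} + 145 a = 145 a + \frac{B}{25}$)
$D{\left(U,M \right)} = - 4 M U - 4 M U \left(5 + U\right)$ ($D{\left(U,M \right)} = - 4 \left(M U + U \left(U + 5\right) M\right) = - 4 \left(M U + U \left(5 + U\right) M\right) = - 4 \left(M U + M U \left(5 + U\right)\right) = - 4 M U - 4 M U \left(5 + U\right)$)
$\frac{1}{N{\left(168,-494 \right)} + D{\left(47,-635 \right)}} = \frac{1}{\left(145 \left(-494\right) + \frac{1}{25} \cdot 168\right) - \left(-2540\right) 47 \left(6 + 47\right)} = \frac{1}{\left(-71630 + \frac{168}{25}\right) - \left(-2540\right) 47 \cdot 53} = \frac{1}{- \frac{1790582}{25} + 6327140} = \frac{1}{\frac{156387918}{25}} = \frac{25}{156387918}$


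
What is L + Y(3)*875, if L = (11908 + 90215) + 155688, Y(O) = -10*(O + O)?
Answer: 205311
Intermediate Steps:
Y(O) = -20*O
L = 257811 (L = 102123 + 155688 = 257811)
L + Y(3)*875 = 257811 - 20*3*875 = 257811 - 60*875 = 257811 - 52500 = 205311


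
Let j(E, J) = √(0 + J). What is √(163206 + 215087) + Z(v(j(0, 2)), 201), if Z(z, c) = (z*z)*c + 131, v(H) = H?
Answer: 533 + √378293 ≈ 1148.1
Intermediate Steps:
j(E, J) = √J
Z(z, c) = 131 + c*z² (Z(z, c) = z²*c + 131 = c*z² + 131 = 131 + c*z²)
√(163206 + 215087) + Z(v(j(0, 2)), 201) = √(163206 + 215087) + (131 + 201*(√2)²) = √378293 + (131 + 201*2) = √378293 + (131 + 402) = √378293 + 533 = 533 + √378293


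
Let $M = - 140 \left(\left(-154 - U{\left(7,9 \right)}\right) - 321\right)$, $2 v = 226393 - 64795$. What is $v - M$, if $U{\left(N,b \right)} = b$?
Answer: $13039$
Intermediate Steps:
$v = 80799$ ($v = \frac{226393 - 64795}{2} = \frac{1}{2} \cdot 161598 = 80799$)
$M = 67760$ ($M = - 140 \left(\left(-154 - 9\right) - 321\right) = - 140 \left(-163 - 321\right) = \left(-140\right) \left(-484\right) = 67760$)
$v - M = 80799 - 67760 = 13039$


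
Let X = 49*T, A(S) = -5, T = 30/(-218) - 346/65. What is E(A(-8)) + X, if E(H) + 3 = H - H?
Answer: -1917016/7085 ≈ -270.57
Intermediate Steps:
T = -38689/7085 (T = 30*(-1/218) - 346*1/65 = -15/109 - 346/65 = -38689/7085 ≈ -5.4607)
E(H) = -3 (E(H) = -3 + (H - H) = -3 + 0 = -3)
X = -1895761/7085 (X = 49*(-38689/7085) = -1895761/7085 ≈ -267.57)
E(A(-8)) + X = -3 - 1895761/7085 = -1917016/7085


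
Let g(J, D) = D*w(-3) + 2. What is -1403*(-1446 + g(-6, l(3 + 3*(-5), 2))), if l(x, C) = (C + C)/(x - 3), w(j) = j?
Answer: 10124048/5 ≈ 2.0248e+6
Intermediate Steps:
l(x, C) = 2*C/(-3 + x) (l(x, C) = (2*C)/(-3 + x) = 2*C/(-3 + x))
g(J, D) = 2 - 3*D (g(J, D) = D*(-3) + 2 = -3*D + 2 = 2 - 3*D)
-1403*(-1446 + g(-6, l(3 + 3*(-5), 2))) = -1403*(-1446 + (2 - 6*2/(-3 + (3 + 3*(-5))))) = -1403*(-1446 + (2 - 6*2/(-3 + (3 - 15)))) = -1403*(-1446 + (2 - 6*2/(-3 - 12))) = -1403*(-1446 + (2 - 6*2/(-15))) = -1403*(-1446 + (2 - 6*2*(-1)/15)) = -1403*(-1446 + (2 - 3*(-4/15))) = -1403*(-1446 + (2 + 4/5)) = -1403*(-1446 + 14/5) = -1403*(-7216/5) = 10124048/5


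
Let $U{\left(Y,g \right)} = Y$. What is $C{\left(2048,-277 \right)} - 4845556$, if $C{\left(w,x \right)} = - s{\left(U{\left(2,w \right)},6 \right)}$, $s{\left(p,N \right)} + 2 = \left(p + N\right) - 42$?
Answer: $-4845520$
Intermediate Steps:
$s{\left(p,N \right)} = -44 + N + p$ ($s{\left(p,N \right)} = -2 - \left(42 - N - p\right) = -2 + \left(-42 + N + p\right) = -44 + N + p$)
$C{\left(w,x \right)} = 36$ ($C{\left(w,x \right)} = - (-44 + 6 + 2) = \left(-1\right) \left(-36\right) = 36$)
$C{\left(2048,-277 \right)} - 4845556 = 36 - 4845556 = -4845520$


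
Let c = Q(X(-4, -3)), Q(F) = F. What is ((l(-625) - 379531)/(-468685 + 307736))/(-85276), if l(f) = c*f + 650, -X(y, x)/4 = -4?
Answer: -388881/13725086924 ≈ -2.8334e-5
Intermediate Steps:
X(y, x) = 16 (X(y, x) = -4*(-4) = 16)
c = 16
l(f) = 650 + 16*f (l(f) = 16*f + 650 = 650 + 16*f)
((l(-625) - 379531)/(-468685 + 307736))/(-85276) = (((650 + 16*(-625)) - 379531)/(-468685 + 307736))/(-85276) = (((650 - 10000) - 379531)/(-160949))*(-1/85276) = ((-9350 - 379531)*(-1/160949))*(-1/85276) = -388881*(-1/160949)*(-1/85276) = (388881/160949)*(-1/85276) = -388881/13725086924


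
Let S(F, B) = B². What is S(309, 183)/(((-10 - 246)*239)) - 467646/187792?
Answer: -2181338697/718116608 ≈ -3.0376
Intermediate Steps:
S(309, 183)/(((-10 - 246)*239)) - 467646/187792 = 183²/(((-10 - 246)*239)) - 467646/187792 = 33489/((-256*239)) - 467646*1/187792 = 33489/(-61184) - 233823/93896 = 33489*(-1/61184) - 233823/93896 = -33489/61184 - 233823/93896 = -2181338697/718116608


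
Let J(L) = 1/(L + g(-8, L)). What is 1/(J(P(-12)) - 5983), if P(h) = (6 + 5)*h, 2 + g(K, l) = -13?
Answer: -147/879502 ≈ -0.00016714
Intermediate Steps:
g(K, l) = -15 (g(K, l) = -2 - 13 = -15)
P(h) = 11*h
J(L) = 1/(-15 + L) (J(L) = 1/(L - 15) = 1/(-15 + L))
1/(J(P(-12)) - 5983) = 1/(1/(-15 + 11*(-12)) - 5983) = 1/(1/(-15 - 132) - 5983) = 1/(1/(-147) - 5983) = 1/(-1/147 - 5983) = 1/(-879502/147) = -147/879502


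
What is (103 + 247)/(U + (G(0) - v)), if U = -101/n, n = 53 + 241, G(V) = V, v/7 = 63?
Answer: -20580/25951 ≈ -0.79303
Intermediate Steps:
v = 441 (v = 7*63 = 441)
n = 294
U = -101/294 ≈ -0.34354
(103 + 247)/(U + (G(0) - v)) = (103 + 247)/(-101/294 + (0 - 1*441)) = 350/(-101/294 + (0 - 441)) = 350/(-101/294 - 441) = 350/(-129755/294) = 350*(-294/129755) = -20580/25951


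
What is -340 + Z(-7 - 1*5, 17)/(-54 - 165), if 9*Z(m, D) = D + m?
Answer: -670145/1971 ≈ -340.00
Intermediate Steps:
Z(m, D) = D/9 + m/9 (Z(m, D) = (D + m)/9 = D/9 + m/9)
-340 + Z(-7 - 1*5, 17)/(-54 - 165) = -340 + ((⅑)*17 + (-7 - 1*5)/9)/(-54 - 165) = -340 + (17/9 + (-7 - 5)/9)/(-219) = -340 + (17/9 + (⅑)*(-12))*(-1/219) = -340 + (17/9 - 4/3)*(-1/219) = -340 + (5/9)*(-1/219) = -340 - 5/1971 = -670145/1971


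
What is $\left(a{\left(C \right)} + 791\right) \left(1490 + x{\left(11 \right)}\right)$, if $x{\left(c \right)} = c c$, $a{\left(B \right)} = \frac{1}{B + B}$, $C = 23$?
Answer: $\frac{58619457}{46} \approx 1.2743 \cdot 10^{6}$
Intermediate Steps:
$a{\left(B \right)} = \frac{1}{2 B}$
$x{\left(c \right)} = c^{2}$
$\left(a{\left(C \right)} + 791\right) \left(1490 + x{\left(11 \right)}\right) = \left(\frac{1}{2 \cdot 23} + 791\right) \left(1490 + 11^{2}\right) = \left(\frac{1}{2} \cdot \frac{1}{23} + 791\right) \left(1490 + 121\right) = \left(\frac{1}{46} + 791\right) 1611 = \frac{36387}{46} \cdot 1611 = \frac{58619457}{46}$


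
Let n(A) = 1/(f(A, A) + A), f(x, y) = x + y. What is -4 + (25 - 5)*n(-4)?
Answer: -17/3 ≈ -5.6667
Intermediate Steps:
n(A) = 1/(3*A) (n(A) = 1/((A + A) + A) = 1/(2*A + A) = 1/(3*A))
-4 + (25 - 5)*n(-4) = -4 + (25 - 5)*((⅓)/(-4)) = -4 + 20*((⅓)*(-¼)) = -4 + 20*(-1/12) = -4 - 5/3 = -17/3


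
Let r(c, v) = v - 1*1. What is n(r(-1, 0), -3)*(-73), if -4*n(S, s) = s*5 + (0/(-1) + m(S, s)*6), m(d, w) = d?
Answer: -1533/4 ≈ -383.25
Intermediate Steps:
r(c, v) = -1 + v (r(c, v) = v - 1 = -1 + v)
n(S, s) = -5*s/4 - 3*S/2 (n(S, s) = -(s*5 + (0/(-1) + S*6))/4 = -(5*s + (0*(-1) + 6*S))/4 = -(5*s + (0 + 6*S))/4 = -(5*s + 6*S)/4 = -5*s/4 - 3*S/2)
n(r(-1, 0), -3)*(-73) = (-5/4*(-3) - 3*(-1 + 0)/2)*(-73) = (15/4 - 3/2*(-1))*(-73) = (15/4 + 3/2)*(-73) = (21/4)*(-73) = -1533/4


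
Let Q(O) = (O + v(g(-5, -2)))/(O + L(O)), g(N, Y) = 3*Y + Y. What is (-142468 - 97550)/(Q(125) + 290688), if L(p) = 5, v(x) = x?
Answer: -800060/968963 ≈ -0.82569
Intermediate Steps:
g(N, Y) = 4*Y
Q(O) = (-8 + O)/(5 + O) (Q(O) = (O + 4*(-2))/(O + 5) = (O - 8)/(5 + O) = (-8 + O)/(5 + O))
(-142468 - 97550)/(Q(125) + 290688) = (-142468 - 97550)/((-8 + 125)/(5 + 125) + 290688) = -240018/(117/130 + 290688) = -240018/((1/130)*117 + 290688) = -240018/(9/10 + 290688) = -240018/2906889/10 = -240018*10/2906889 = -800060/968963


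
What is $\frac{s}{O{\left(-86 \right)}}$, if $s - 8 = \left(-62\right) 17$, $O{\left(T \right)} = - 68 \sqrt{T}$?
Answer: $- \frac{523 i \sqrt{86}}{2924} \approx - 1.6587 i$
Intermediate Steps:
$s = -1046$ ($s = 8 - 1054 = -1046$)
$\frac{s}{O{\left(-86 \right)}} = - \frac{1046}{\left(-68\right) \sqrt{-86}} = - \frac{1046}{\left(-68\right) i \sqrt{86}} = - 1046 \frac{i \sqrt{86}}{5848} = - \frac{523 i \sqrt{86}}{2924}$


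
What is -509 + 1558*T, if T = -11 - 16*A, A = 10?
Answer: -266927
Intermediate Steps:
T = -171 (T = -11 - 16*10 = -11 - 160 = -171)
-509 + 1558*T = -509 + 1558*(-171) = -509 - 266418 = -266927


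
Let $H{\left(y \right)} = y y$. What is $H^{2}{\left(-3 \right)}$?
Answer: $81$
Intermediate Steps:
$H{\left(y \right)} = y^{2}$
$H^{2}{\left(-3 \right)} = \left(\left(-3\right)^{2}\right)^{2} = 9^{2} = 81$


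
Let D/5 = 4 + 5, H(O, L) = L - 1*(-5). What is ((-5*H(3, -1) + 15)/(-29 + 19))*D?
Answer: 45/2 ≈ 22.500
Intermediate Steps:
H(O, L) = 5 + L (H(O, L) = L + 5 = 5 + L)
D = 45 (D = 5*(4 + 5) = 5*9 = 45)
((-5*H(3, -1) + 15)/(-29 + 19))*D = ((-5*(5 - 1) + 15)/(-29 + 19))*45 = ((-5*4 + 15)/(-10))*45 = ((-20 + 15)*(-1/10))*45 = -5*(-1/10)*45 = (1/2)*45 = 45/2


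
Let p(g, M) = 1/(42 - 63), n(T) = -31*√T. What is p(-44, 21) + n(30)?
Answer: -1/21 - 31*√30 ≈ -169.84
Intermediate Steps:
p(g, M) = -1/21 (p(g, M) = 1/(-21) = -1/21)
p(-44, 21) + n(30) = -1/21 - 31*√30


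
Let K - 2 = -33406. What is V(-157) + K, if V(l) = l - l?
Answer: -33404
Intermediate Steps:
K = -33404 (K = 2 - 33406 = -33404)
V(l) = 0
V(-157) + K = 0 - 33404 = -33404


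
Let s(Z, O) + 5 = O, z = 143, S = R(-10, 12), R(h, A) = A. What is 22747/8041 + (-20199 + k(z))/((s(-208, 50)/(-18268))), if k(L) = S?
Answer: 7662350833/935 ≈ 8.1950e+6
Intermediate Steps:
S = 12
k(L) = 12
s(Z, O) = -5 + O
22747/8041 + (-20199 + k(z))/((s(-208, 50)/(-18268))) = 22747/8041 + (-20199 + 12)/(((-5 + 50)/(-18268))) = 22747*(1/8041) - 20187/(45*(-1/18268)) = 529/187 - 20187/(-45/18268) = 529/187 - 20187*(-18268/45) = 529/187 + 40975124/5 = 7662350833/935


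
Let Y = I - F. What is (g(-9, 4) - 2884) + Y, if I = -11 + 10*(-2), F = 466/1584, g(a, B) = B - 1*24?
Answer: -2324753/792 ≈ -2935.3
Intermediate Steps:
g(a, B) = -24 + B (g(a, B) = B - 24 = -24 + B)
F = 233/792 (F = 466*(1/1584) = 233/792 ≈ 0.29419)
I = -31 (I = -11 - 20 = -31)
Y = -24785/792 (Y = -31 - 1*233/792 = -31 - 233/792 = -24785/792 ≈ -31.294)
(g(-9, 4) - 2884) + Y = ((-24 + 4) - 2884) - 24785/792 = (-20 - 2884) - 24785/792 = -2904 - 24785/792 = -2324753/792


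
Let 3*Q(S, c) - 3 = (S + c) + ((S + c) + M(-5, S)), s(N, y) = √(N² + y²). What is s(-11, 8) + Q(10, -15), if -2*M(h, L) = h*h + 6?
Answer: -15/2 + √185 ≈ 6.1015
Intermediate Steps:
M(h, L) = -3 - h²/2 (M(h, L) = -(h*h + 6)/2 = -(h² + 6)/2 = -(6 + h²)/2 = -3 - h²/2)
Q(S, c) = -25/6 + 2*S/3 + 2*c/3 (Q(S, c) = 1 + ((S + c) + ((S + c) + (-3 - ½*(-5)²)))/3 = 1 + ((S + c) + ((S + c) + (-3 - ½*25)))/3 = 1 + ((S + c) + ((S + c) + (-3 - 25/2)))/3 = 1 + ((S + c) + ((S + c) - 31/2))/3 = 1 + ((S + c) + (-31/2 + S + c))/3 = 1 + (-31/2 + 2*S + 2*c)/3 = 1 + (-31/6 + 2*S/3 + 2*c/3) = -25/6 + 2*S/3 + 2*c/3)
s(-11, 8) + Q(10, -15) = √((-11)² + 8²) + (-25/6 + (⅔)*10 + (⅔)*(-15)) = √(121 + 64) + (-25/6 + 20/3 - 10) = √185 - 15/2 = -15/2 + √185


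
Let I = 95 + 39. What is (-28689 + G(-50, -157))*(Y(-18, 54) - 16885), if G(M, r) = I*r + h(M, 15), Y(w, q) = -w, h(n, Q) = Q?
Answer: 838492304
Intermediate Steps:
I = 134
G(M, r) = 15 + 134*r (G(M, r) = 134*r + 15 = 15 + 134*r)
(-28689 + G(-50, -157))*(Y(-18, 54) - 16885) = (-28689 + (15 + 134*(-157)))*(-1*(-18) - 16885) = (-28689 + (15 - 21038))*(18 - 16885) = (-28689 - 21023)*(-16867) = -49712*(-16867) = 838492304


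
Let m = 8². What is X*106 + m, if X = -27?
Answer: -2798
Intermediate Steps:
m = 64
X*106 + m = -27*106 + 64 = -2862 + 64 = -2798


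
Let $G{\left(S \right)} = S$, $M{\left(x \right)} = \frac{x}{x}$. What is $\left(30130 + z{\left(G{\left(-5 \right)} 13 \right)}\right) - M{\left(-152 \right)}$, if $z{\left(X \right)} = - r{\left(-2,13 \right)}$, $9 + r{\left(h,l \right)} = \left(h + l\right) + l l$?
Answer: $29958$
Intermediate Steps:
$M{\left(x \right)} = 1$
$r{\left(h,l \right)} = -9 + h + l + l^{2}$ ($r{\left(h,l \right)} = -9 + \left(\left(h + l\right) + l l\right) = -9 + \left(\left(h + l\right) + l^{2}\right) = -9 + \left(h + l + l^{2}\right) = -9 + h + l + l^{2}$)
$z{\left(X \right)} = -171$ ($z{\left(X \right)} = - (-9 - 2 + 13 + 13^{2}) = - (-9 - 2 + 13 + 169) = \left(-1\right) 171 = -171$)
$\left(30130 + z{\left(G{\left(-5 \right)} 13 \right)}\right) - M{\left(-152 \right)} = \left(30130 - 171\right) - 1 = 29959 - 1 = 29958$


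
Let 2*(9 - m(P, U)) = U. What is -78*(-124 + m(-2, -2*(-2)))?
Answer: 9126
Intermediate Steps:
m(P, U) = 9 - U/2
-78*(-124 + m(-2, -2*(-2))) = -78*(-124 + (9 - (-1)*(-2))) = -78*(-124 + (9 - ½*4)) = -78*(-124 + (9 - 2)) = -78*(-124 + 7) = -78*(-117) = 9126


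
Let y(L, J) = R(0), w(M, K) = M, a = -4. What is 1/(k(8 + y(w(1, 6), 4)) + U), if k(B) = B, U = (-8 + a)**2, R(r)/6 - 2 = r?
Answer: 1/164 ≈ 0.0060976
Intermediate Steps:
R(r) = 12 + 6*r
y(L, J) = 12 (y(L, J) = 12 + 6*0 = 12 + 0 = 12)
U = 144 (U = (-8 - 4)**2 = (-12)**2 = 144)
1/(k(8 + y(w(1, 6), 4)) + U) = 1/((8 + 12) + 144) = 1/(20 + 144) = 1/164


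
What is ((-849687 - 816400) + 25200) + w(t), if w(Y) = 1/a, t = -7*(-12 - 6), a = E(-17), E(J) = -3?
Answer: -4922662/3 ≈ -1.6409e+6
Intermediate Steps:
a = -3
t = 126 (t = -7*(-18) = 126)
w(Y) = -⅓ (w(Y) = 1/(-3) = -⅓)
((-849687 - 816400) + 25200) + w(t) = ((-849687 - 816400) + 25200) - ⅓ = (-1666087 + 25200) - ⅓ = -1640887 - ⅓ = -4922662/3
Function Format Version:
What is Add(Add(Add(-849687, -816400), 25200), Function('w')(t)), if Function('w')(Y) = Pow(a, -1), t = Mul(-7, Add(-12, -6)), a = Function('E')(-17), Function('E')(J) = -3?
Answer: Rational(-4922662, 3) ≈ -1.6409e+6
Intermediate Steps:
a = -3
t = 126 (t = Mul(-7, -18) = 126)
Function('w')(Y) = Rational(-1, 3) (Function('w')(Y) = Pow(-3, -1) = Rational(-1, 3))
Add(Add(Add(-849687, -816400), 25200), Function('w')(t)) = Add(Add(Add(-849687, -816400), 25200), Rational(-1, 3)) = Add(Add(-1666087, 25200), Rational(-1, 3)) = Add(-1640887, Rational(-1, 3)) = Rational(-4922662, 3)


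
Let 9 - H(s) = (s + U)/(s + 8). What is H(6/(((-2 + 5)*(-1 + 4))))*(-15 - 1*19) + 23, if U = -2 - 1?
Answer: -3798/13 ≈ -292.15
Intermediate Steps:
U = -3
H(s) = 9 - (-3 + s)/(8 + s) (H(s) = 9 - (s - 3)/(s + 8) = 9 - (-3 + s)/(8 + s))
H(6/(((-2 + 5)*(-1 + 4))))*(-15 - 1*19) + 23 = ((75 + 8*(6/(((-2 + 5)*(-1 + 4)))))/(8 + 6/(((-2 + 5)*(-1 + 4)))))*(-15 - 1*19) + 23 = ((75 + 8*(6/((3*3))))/(8 + 6/((3*3))))*(-15 - 19) + 23 = ((75 + 8*(6/9))/(8 + 6/9))*(-34) + 23 = ((75 + 8*(6*(1/9)))/(8 + 6*(1/9)))*(-34) + 23 = ((75 + 8*(2/3))/(8 + 2/3))*(-34) + 23 = ((75 + 16/3)/(26/3))*(-34) + 23 = ((3/26)*(241/3))*(-34) + 23 = (241/26)*(-34) + 23 = -4097/13 + 23 = -3798/13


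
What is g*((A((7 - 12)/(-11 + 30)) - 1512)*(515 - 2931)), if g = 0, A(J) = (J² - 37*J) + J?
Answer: 0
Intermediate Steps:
A(J) = J² - 36*J
g*((A((7 - 12)/(-11 + 30)) - 1512)*(515 - 2931)) = 0*((((7 - 12)/(-11 + 30))*(-36 + (7 - 12)/(-11 + 30)) - 1512)*(515 - 2931)) = 0*(((-5/19)*(-36 - 5/19) - 1512)*(-2416)) = 0*(((-5*1/19)*(-36 - 5*1/19) - 1512)*(-2416)) = 0*((-5*(-36 - 5/19)/19 - 1512)*(-2416)) = 0*((-5/19*(-689/19) - 1512)*(-2416)) = 0*((3445/361 - 1512)*(-2416)) = 0*(-542387/361*(-2416)) = 0*(1310406992/361) = 0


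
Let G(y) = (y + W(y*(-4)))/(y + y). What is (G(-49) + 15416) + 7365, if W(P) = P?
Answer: 45559/2 ≈ 22780.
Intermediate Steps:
G(y) = -3/2 (G(y) = (y + y*(-4))/(y + y) = (y - 4*y)/((2*y)) = (-3*y)*(1/(2*y)) = -3/2)
(G(-49) + 15416) + 7365 = (-3/2 + 15416) + 7365 = 30829/2 + 7365 = 45559/2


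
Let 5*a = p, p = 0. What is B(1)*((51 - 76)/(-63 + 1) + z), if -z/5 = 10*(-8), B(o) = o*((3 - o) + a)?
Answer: 24825/31 ≈ 800.81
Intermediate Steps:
a = 0 (a = (⅕)*0 = 0)
B(o) = o*(3 - o) (B(o) = o*((3 - o) + 0) = o*(3 - o))
z = 400 (z = -50*(-8) = -5*(-80) = 400)
B(1)*((51 - 76)/(-63 + 1) + z) = (1*(3 - 1*1))*((51 - 76)/(-63 + 1) + 400) = (1*(3 - 1))*(-25/(-62) + 400) = (1*2)*(-25*(-1/62) + 400) = 2*(25/62 + 400) = 2*(24825/62) = 24825/31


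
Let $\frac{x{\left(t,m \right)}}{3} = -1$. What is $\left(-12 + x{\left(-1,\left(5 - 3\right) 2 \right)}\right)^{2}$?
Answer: $225$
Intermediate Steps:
$x{\left(t,m \right)} = -3$ ($x{\left(t,m \right)} = 3 \left(-1\right) = -3$)
$\left(-12 + x{\left(-1,\left(5 - 3\right) 2 \right)}\right)^{2} = \left(-12 - 3\right)^{2} = \left(-15\right)^{2} = 225$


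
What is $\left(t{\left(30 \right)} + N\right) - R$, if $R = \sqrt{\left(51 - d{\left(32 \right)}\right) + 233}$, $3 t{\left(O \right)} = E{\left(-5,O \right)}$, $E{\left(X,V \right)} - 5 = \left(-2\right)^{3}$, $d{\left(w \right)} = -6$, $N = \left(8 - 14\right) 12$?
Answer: $-73 - \sqrt{290} \approx -90.029$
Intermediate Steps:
$N = -72$ ($N = \left(-6\right) 12 = -72$)
$E{\left(X,V \right)} = -3$ ($E{\left(X,V \right)} = 5 + \left(-2\right)^{3} = 5 - 8 = -3$)
$t{\left(O \right)} = -1$ ($t{\left(O \right)} = \frac{1}{3} \left(-3\right) = -1$)
$R = \sqrt{290}$ ($R = \sqrt{\left(51 - -6\right) + 233} = \sqrt{\left(51 + 6\right) + 233} = \sqrt{57 + 233} = \sqrt{290} \approx 17.029$)
$\left(t{\left(30 \right)} + N\right) - R = \left(-1 - 72\right) - \sqrt{290} = -73 - \sqrt{290}$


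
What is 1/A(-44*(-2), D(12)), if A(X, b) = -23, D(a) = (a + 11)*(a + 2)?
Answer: -1/23 ≈ -0.043478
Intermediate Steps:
D(a) = (2 + a)*(11 + a) (D(a) = (11 + a)*(2 + a) = (2 + a)*(11 + a))
1/A(-44*(-2), D(12)) = 1/(-23) = -1/23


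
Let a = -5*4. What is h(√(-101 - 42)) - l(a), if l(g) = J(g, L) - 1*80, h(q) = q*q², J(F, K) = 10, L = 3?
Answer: 70 - 143*I*√143 ≈ 70.0 - 1710.0*I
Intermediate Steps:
a = -20
h(q) = q³
l(g) = -70 (l(g) = 10 - 1*80 = 10 - 80 = -70)
h(√(-101 - 42)) - l(a) = (√(-101 - 42))³ - 1*(-70) = (√(-143))³ + 70 = (I*√143)³ + 70 = -143*I*√143 + 70 = 70 - 143*I*√143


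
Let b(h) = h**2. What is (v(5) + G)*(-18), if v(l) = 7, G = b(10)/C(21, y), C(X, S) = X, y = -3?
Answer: -1482/7 ≈ -211.71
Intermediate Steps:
G = 100/21 (G = 10**2/21 = 100*(1/21) = 100/21 ≈ 4.7619)
(v(5) + G)*(-18) = (7 + 100/21)*(-18) = (247/21)*(-18) = -1482/7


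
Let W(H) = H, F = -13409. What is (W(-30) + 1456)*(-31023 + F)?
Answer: -63360032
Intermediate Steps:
(W(-30) + 1456)*(-31023 + F) = (-30 + 1456)*(-31023 - 13409) = 1426*(-44432) = -63360032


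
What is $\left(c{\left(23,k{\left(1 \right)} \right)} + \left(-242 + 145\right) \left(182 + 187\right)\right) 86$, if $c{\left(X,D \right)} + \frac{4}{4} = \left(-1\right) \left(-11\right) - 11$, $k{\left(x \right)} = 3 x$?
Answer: $-3078284$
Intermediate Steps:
$c{\left(X,D \right)} = -1$ ($c{\left(X,D \right)} = -1 - 0 = -1 + \left(11 - 11\right) = -1 + 0 = -1$)
$\left(c{\left(23,k{\left(1 \right)} \right)} + \left(-242 + 145\right) \left(182 + 187\right)\right) 86 = \left(-1 + \left(-242 + 145\right) \left(182 + 187\right)\right) 86 = \left(-1 - 35793\right) 86 = \left(-35794\right) 86 = -3078284$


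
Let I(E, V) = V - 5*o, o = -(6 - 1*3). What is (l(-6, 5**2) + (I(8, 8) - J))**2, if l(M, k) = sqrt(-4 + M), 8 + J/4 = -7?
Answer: (83 + I*sqrt(10))**2 ≈ 6879.0 + 524.94*I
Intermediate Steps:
o = -3 (o = -(6 - 3) = -1*3 = -3)
J = -60 (J = -32 + 4*(-7) = -32 - 28 = -60)
I(E, V) = 15 + V (I(E, V) = V - 5*(-3) = V + 15 = 15 + V)
(l(-6, 5**2) + (I(8, 8) - J))**2 = (sqrt(-4 - 6) + ((15 + 8) - 1*(-60)))**2 = (sqrt(-10) + (23 + 60))**2 = (I*sqrt(10) + 83)**2 = (83 + I*sqrt(10))**2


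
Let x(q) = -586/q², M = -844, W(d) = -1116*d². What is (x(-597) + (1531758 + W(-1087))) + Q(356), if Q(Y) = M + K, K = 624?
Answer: -469426103578180/356409 ≈ -1.3171e+9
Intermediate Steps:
Q(Y) = -220 (Q(Y) = -844 + 624 = -220)
x(q) = -586/q²
(x(-597) + (1531758 + W(-1087))) + Q(356) = (-586/(-597)² + (1531758 - 1116*(-1087)²)) - 220 = (-586*1/356409 + (1531758 - 1116*1181569)) - 220 = (-586/356409 + (1531758 - 1318631004)) - 220 = (-586/356409 - 1317099246) - 220 = -469426025168200/356409 - 220 = -469426103578180/356409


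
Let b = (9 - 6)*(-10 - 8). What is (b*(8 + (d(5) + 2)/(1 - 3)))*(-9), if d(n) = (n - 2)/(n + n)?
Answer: 33291/10 ≈ 3329.1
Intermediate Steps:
d(n) = (-2 + n)/(2*n) (d(n) = (-2 + n)/((2*n)) = (-2 + n)*(1/(2*n)) = (-2 + n)/(2*n))
b = -54 (b = 3*(-18) = -54)
(b*(8 + (d(5) + 2)/(1 - 3)))*(-9) = -54*(8 + ((½)*(-2 + 5)/5 + 2)/(1 - 3))*(-9) = -54*(8 + ((½)*(⅕)*3 + 2)/(-2))*(-9) = -54*(8 + (3/10 + 2)*(-½))*(-9) = -54*(8 + (23/10)*(-½))*(-9) = -54*(8 - 23/20)*(-9) = -54*137/20*(-9) = -3699/10*(-9) = 33291/10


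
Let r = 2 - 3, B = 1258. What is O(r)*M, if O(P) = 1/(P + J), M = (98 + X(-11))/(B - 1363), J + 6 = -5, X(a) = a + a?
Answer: 19/315 ≈ 0.060317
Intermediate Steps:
X(a) = 2*a
J = -11 (J = -6 - 5 = -11)
M = -76/105 (M = (98 + 2*(-11))/(1258 - 1363) = (98 - 22)/(-105) = 76*(-1/105) = -76/105 ≈ -0.72381)
r = -1
O(P) = 1/(-11 + P) (O(P) = 1/(P - 11) = 1/(-11 + P))
O(r)*M = -76/105/(-11 - 1) = -76/105/(-12) = -1/12*(-76/105) = 19/315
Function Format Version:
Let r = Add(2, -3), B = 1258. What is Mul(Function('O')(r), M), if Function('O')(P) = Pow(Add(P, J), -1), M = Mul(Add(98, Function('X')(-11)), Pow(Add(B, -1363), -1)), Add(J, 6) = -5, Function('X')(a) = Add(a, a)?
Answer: Rational(19, 315) ≈ 0.060317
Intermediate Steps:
Function('X')(a) = Mul(2, a)
J = -11 (J = Add(-6, -5) = -11)
M = Rational(-76, 105) (M = Mul(Add(98, Mul(2, -11)), Pow(Add(1258, -1363), -1)) = Mul(Add(98, -22), Pow(-105, -1)) = Mul(76, Rational(-1, 105)) = Rational(-76, 105) ≈ -0.72381)
r = -1
Function('O')(P) = Pow(Add(-11, P), -1) (Function('O')(P) = Pow(Add(P, -11), -1) = Pow(Add(-11, P), -1))
Mul(Function('O')(r), M) = Mul(Pow(Add(-11, -1), -1), Rational(-76, 105)) = Mul(Pow(-12, -1), Rational(-76, 105)) = Mul(Rational(-1, 12), Rational(-76, 105)) = Rational(19, 315)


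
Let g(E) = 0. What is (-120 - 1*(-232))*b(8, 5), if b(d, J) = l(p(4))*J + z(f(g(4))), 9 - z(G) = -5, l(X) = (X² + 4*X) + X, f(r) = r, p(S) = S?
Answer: 21728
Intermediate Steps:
l(X) = X² + 5*X
z(G) = 14 (z(G) = 9 - 1*(-5) = 9 + 5 = 14)
b(d, J) = 14 + 36*J (b(d, J) = (4*(5 + 4))*J + 14 = (4*9)*J + 14 = 36*J + 14 = 14 + 36*J)
(-120 - 1*(-232))*b(8, 5) = (-120 - 1*(-232))*(14 + 36*5) = (-120 + 232)*(14 + 180) = 112*194 = 21728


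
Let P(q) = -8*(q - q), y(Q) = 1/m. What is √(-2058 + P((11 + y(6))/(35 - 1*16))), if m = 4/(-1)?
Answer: 7*I*√42 ≈ 45.365*I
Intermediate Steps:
m = -4 (m = 4*(-1) = -4)
y(Q) = -¼ (y(Q) = 1/(-4) = -¼)
P(q) = 0 (P(q) = -8*0 = 0)
√(-2058 + P((11 + y(6))/(35 - 1*16))) = √(-2058 + 0) = √(-2058) = 7*I*√42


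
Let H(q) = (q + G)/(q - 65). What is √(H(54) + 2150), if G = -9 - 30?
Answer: √259985/11 ≈ 46.353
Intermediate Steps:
G = -39
H(q) = (-39 + q)/(-65 + q) (H(q) = (q - 39)/(q - 65) = (-39 + q)/(-65 + q))
√(H(54) + 2150) = √((-39 + 54)/(-65 + 54) + 2150) = √(15/(-11) + 2150) = √(-1/11*15 + 2150) = √(-15/11 + 2150) = √(23635/11) = √259985/11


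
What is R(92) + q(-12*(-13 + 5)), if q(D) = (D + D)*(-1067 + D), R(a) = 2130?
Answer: -184302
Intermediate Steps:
q(D) = 2*D*(-1067 + D) (q(D) = (2*D)*(-1067 + D) = 2*D*(-1067 + D))
R(92) + q(-12*(-13 + 5)) = 2130 + 2*(-12*(-13 + 5))*(-1067 - 12*(-13 + 5)) = 2130 + 2*(-12*(-8))*(-1067 - 12*(-8)) = 2130 + 2*96*(-1067 + 96) = 2130 + 2*96*(-971) = 2130 - 186432 = -184302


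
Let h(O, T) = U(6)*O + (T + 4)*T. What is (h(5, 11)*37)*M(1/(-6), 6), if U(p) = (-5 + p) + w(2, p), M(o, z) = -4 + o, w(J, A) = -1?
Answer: -50875/2 ≈ -25438.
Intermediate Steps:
U(p) = -6 + p (U(p) = (-5 + p) - 1 = -6 + p)
h(O, T) = T*(4 + T) (h(O, T) = (-6 + 6)*O + (T + 4)*T = 0*O + (4 + T)*T = 0 + T*(4 + T) = T*(4 + T))
(h(5, 11)*37)*M(1/(-6), 6) = ((11*(4 + 11))*37)*(-4 + 1/(-6)) = ((11*15)*37)*(-4 - 1/6) = (165*37)*(-25/6) = 6105*(-25/6) = -50875/2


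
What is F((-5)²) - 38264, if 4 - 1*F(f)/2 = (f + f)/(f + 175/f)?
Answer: -306073/8 ≈ -38259.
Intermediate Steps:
F(f) = 8 - 4*f/(f + 175/f) (F(f) = 8 - 2*(f + f)/(f + 175/f) = 8 - 2*2*f/(f + 175/f) = 8 - 4*f/(f + 175/f))
F((-5)²) - 38264 = 4*(350 + ((-5)²)²)/(175 + ((-5)²)²) - 38264 = 4*(350 + 25²)/(175 + 25²) - 38264 = 4*(350 + 625)/(175 + 625) - 38264 = 4*975/800 - 38264 = 4*(1/800)*975 - 38264 = 39/8 - 38264 = -306073/8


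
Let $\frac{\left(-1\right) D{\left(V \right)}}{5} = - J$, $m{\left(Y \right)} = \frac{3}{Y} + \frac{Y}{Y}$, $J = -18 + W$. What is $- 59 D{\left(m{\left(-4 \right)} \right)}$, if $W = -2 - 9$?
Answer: $8555$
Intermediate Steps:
$W = -11$ ($W = -2 - 9 = -11$)
$J = -29$ ($J = -18 - 11 = -29$)
$m{\left(Y \right)} = 1 + \frac{3}{Y}$ ($m{\left(Y \right)} = \frac{3}{Y} + 1 = 1 + \frac{3}{Y}$)
$D{\left(V \right)} = -145$ ($D{\left(V \right)} = - 5 \left(\left(-1\right) \left(-29\right)\right) = \left(-5\right) 29 = -145$)
$- 59 D{\left(m{\left(-4 \right)} \right)} = \left(-59\right) \left(-145\right) = 8555$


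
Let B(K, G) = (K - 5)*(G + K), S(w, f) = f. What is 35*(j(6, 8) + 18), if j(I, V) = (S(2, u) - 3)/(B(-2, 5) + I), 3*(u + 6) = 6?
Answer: 1939/3 ≈ 646.33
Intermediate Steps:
u = -4 (u = -6 + (⅓)*6 = -6 + 2 = -4)
B(K, G) = (-5 + K)*(G + K)
j(I, V) = -7/(-21 + I) (j(I, V) = (-4 - 3)/(((-2)² - 5*5 - 5*(-2) + 5*(-2)) + I) = -7/((4 - 25 + 10 - 10) + I) = -7/(-21 + I))
35*(j(6, 8) + 18) = 35*(-7/(-21 + 6) + 18) = 35*(-7/(-15) + 18) = 35*(-7*(-1/15) + 18) = 35*(7/15 + 18) = 35*(277/15) = 1939/3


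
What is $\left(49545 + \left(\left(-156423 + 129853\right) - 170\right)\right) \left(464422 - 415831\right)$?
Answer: $1108117755$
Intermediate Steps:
$\left(49545 + \left(\left(-156423 + 129853\right) - 170\right)\right) \left(464422 - 415831\right) = \left(49545 - 26740\right) 48591 = 22805 \cdot 48591 = 1108117755$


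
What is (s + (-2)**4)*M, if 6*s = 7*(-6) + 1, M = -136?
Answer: -3740/3 ≈ -1246.7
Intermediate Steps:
s = -41/6 (s = (7*(-6) + 1)/6 = (-42 + 1)/6 = (1/6)*(-41) = -41/6 ≈ -6.8333)
(s + (-2)**4)*M = (-41/6 + (-2)**4)*(-136) = (-41/6 + 16)*(-136) = (55/6)*(-136) = -3740/3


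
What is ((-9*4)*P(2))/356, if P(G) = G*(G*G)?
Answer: -72/89 ≈ -0.80899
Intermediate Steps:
P(G) = G³ (P(G) = G*G² = G³)
((-9*4)*P(2))/356 = (-9*4*2³)/356 = -36*8*(1/356) = -288*1/356 = -72/89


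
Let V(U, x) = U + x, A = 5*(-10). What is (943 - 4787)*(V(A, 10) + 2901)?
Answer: -10997684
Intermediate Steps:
A = -50
(943 - 4787)*(V(A, 10) + 2901) = (943 - 4787)*((-50 + 10) + 2901) = -3844*(-40 + 2901) = -3844*2861 = -10997684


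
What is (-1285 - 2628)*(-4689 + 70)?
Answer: 18074147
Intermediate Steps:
(-1285 - 2628)*(-4689 + 70) = -3913*(-4619) = 18074147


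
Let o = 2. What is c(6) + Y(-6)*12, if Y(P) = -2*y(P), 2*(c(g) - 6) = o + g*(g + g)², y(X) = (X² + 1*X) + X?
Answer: -137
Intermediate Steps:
y(X) = X² + 2*X (y(X) = (X² + X) + X = (X + X²) + X = X² + 2*X)
c(g) = 7 + 2*g³ (c(g) = 6 + (2 + g*(g + g)²)/2 = 6 + (2 + g*(2*g)²)/2 = 6 + (2 + g*(4*g²))/2 = 6 + (2 + 4*g³)/2 = 6 + (1 + 2*g³) = 7 + 2*g³)
Y(P) = -2*P*(2 + P)
c(6) + Y(-6)*12 = (7 + 2*6³) - 2*(-6)*(2 - 6)*12 = (7 + 2*216) - 2*(-6)*(-4)*12 = (7 + 432) - 48*12 = 439 - 576 = -137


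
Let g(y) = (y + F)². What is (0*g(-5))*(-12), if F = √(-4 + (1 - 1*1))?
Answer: 0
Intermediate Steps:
F = 2*I (F = √(-4 + (1 - 1)) = √(-4 + 0) = √(-4) = 2*I ≈ 2.0*I)
g(y) = (y + 2*I)²
(0*g(-5))*(-12) = (0*(-5 + 2*I)²)*(-12) = 0*(-12) = 0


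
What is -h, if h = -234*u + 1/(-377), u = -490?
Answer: -43226819/377 ≈ -1.1466e+5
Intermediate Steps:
h = 43226819/377 (h = -234*(-490) + 1/(-377) = 114660 - 1/377 = 43226819/377 ≈ 1.1466e+5)
-h = -1*43226819/377 = -43226819/377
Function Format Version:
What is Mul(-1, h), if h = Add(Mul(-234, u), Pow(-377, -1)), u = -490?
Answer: Rational(-43226819, 377) ≈ -1.1466e+5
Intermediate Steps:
h = Rational(43226819, 377) (h = Add(Mul(-234, -490), Pow(-377, -1)) = Add(114660, Rational(-1, 377)) = Rational(43226819, 377) ≈ 1.1466e+5)
Mul(-1, h) = Mul(-1, Rational(43226819, 377)) = Rational(-43226819, 377)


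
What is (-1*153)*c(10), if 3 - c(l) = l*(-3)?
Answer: -5049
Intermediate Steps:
c(l) = 3 + 3*l (c(l) = 3 - l*(-3) = 3 - (-3)*l = 3 + 3*l)
(-1*153)*c(10) = (-1*153)*(3 + 3*10) = -153*(3 + 30) = -153*33 = -5049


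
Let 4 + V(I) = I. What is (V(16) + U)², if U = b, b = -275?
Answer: 69169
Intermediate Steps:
V(I) = -4 + I
U = -275
(V(16) + U)² = ((-4 + 16) - 275)² = (12 - 275)² = (-263)² = 69169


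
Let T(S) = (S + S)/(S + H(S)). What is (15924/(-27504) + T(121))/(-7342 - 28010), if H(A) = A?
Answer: -965/81026784 ≈ -1.1910e-5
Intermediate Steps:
T(S) = 1 (T(S) = (S + S)/(S + S) = (2*S)/((2*S)) = (2*S)*(1/(2*S)) = 1)
(15924/(-27504) + T(121))/(-7342 - 28010) = (15924/(-27504) + 1)/(-7342 - 28010) = (15924*(-1/27504) + 1)/(-35352) = (-1327/2292 + 1)*(-1/35352) = (965/2292)*(-1/35352) = -965/81026784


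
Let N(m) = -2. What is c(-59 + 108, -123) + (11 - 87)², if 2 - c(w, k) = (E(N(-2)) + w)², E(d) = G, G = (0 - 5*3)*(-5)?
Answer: -9598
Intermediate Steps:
G = 75 (G = (0 - 15)*(-5) = -15*(-5) = 75)
E(d) = 75
c(w, k) = 2 - (75 + w)²
c(-59 + 108, -123) + (11 - 87)² = (2 - (75 + (-59 + 108))²) + (11 - 87)² = (2 - (75 + 49)²) + (-76)² = (2 - 1*124²) + 5776 = (2 - 1*15376) + 5776 = (2 - 15376) + 5776 = -15374 + 5776 = -9598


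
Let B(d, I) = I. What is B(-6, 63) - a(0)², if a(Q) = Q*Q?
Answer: 63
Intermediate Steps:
a(Q) = Q²
B(-6, 63) - a(0)² = 63 - (0²)² = 63 - 1*0² = 63 - 1*0 = 63 + 0 = 63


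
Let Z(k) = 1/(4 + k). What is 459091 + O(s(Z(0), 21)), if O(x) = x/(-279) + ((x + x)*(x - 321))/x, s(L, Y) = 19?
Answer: 127917854/279 ≈ 4.5849e+5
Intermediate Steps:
O(x) = -642 + 557*x/279 (O(x) = x*(-1/279) + ((2*x)*(-321 + x))/x = -x/279 + (2*x*(-321 + x))/x = -x/279 + (-642 + 2*x) = -642 + 557*x/279)
459091 + O(s(Z(0), 21)) = 459091 + (-642 + (557/279)*19) = 459091 + (-642 + 10583/279) = 459091 - 168535/279 = 127917854/279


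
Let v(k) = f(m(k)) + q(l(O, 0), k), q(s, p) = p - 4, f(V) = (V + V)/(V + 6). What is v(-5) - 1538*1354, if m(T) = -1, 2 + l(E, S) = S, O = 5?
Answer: -10412307/5 ≈ -2.0825e+6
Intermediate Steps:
l(E, S) = -2 + S
f(V) = 2*V/(6 + V) (f(V) = (2*V)/(6 + V) = 2*V/(6 + V))
q(s, p) = -4 + p
v(k) = -22/5 + k (v(k) = 2*(-1)/(6 - 1) + (-4 + k) = 2*(-1)/5 + (-4 + k) = 2*(-1)*(⅕) + (-4 + k) = -⅖ + (-4 + k) = -22/5 + k)
v(-5) - 1538*1354 = (-22/5 - 5) - 1538*1354 = -47/5 - 2082452 = -10412307/5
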